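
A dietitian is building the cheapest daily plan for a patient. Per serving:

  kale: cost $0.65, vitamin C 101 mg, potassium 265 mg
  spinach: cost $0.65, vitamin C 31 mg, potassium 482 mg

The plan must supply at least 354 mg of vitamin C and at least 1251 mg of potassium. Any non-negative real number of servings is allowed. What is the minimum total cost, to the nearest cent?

With two linear requirements the optimum uses one or two foods; enumerate the corners.
kale only: max(354/101, 1251/265) = 4.721 servings → $3.07.
spinach only: max(354/31, 1251/482) = 11.42 servings → $7.42.
kale + spinach with both tight: 3.258 servings and 0.8041 servings → $2.64.
Cheapest feasible corner: $2.64.

$2.64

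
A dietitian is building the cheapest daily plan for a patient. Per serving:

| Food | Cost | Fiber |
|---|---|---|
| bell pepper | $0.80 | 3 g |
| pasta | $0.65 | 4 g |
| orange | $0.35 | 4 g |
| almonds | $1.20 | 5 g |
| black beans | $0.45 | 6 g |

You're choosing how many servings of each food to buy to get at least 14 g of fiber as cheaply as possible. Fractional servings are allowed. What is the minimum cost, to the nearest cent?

Cost per g of fiber: black beans $0.0750, orange $0.0875, pasta $0.1625, almonds $0.2400, bell pepper $0.2667.
With no serving limits, use only black beans: 14 g / 6 g = 2.333 servings × $0.45 = $1.05.

$1.05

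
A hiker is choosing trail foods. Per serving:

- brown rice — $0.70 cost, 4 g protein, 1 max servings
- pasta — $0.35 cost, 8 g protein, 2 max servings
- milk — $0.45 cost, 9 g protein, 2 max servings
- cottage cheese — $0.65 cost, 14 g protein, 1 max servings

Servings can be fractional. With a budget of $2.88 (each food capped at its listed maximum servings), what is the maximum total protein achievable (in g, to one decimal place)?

Protein per dollar: pasta 22.86, cottage cheese 21.54, milk 20, brown rice 5.714.
Take 2 servings of pasta: spends $0.70, +16.0 g protein (running total 16.0 g).
Take 1 serving of cottage cheese: spends $0.65, +14.0 g protein (running total 30.0 g).
Take 2 servings of milk: spends $0.90, +18.0 g protein (running total 48.0 g).
Take 0.9 servings of brown rice: spends $0.63, +3.6 g protein (running total 51.6 g).
Greedy by best ratio exhausts the cost allowance optimally: 51.6 g.

51.6 g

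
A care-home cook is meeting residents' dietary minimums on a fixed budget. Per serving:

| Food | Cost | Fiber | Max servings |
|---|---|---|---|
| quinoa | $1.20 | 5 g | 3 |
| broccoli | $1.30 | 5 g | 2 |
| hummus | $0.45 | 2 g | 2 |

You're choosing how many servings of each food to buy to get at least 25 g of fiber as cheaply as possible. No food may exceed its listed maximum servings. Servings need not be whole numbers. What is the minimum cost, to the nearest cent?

$6.06

Cost per g of fiber: hummus $0.2250, quinoa $0.2400, broccoli $0.2600.
Take 2 servings of hummus: +4.0 g fiber for $0.90 (total $0.90, still need 21.0 g).
Take 3 servings of quinoa: +15.0 g fiber for $3.60 (total $4.50, still need 6.0 g).
Take 1.2 servings of broccoli: +6.0 g fiber for $1.56 (total $6.06, still need 0.0 g).
Filling from the cheapest source first is optimal under one linear minimum: $6.06.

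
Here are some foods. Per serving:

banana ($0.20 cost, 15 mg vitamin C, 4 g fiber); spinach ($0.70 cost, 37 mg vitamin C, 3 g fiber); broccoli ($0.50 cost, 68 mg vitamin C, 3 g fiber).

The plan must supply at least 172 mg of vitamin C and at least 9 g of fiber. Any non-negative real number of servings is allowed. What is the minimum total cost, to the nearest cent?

$1.30

This is a tiny linear program; its minimum lies at a vertex of the feasible set. List the vertices and price them.
banana only: max(172/15, 9/4) = 11.47 servings → $2.29.
spinach only: max(172/37, 9/3) = 4.649 servings → $3.25.
broccoli only: max(172/68, 9/3) = 3 servings → $1.50.
banana + spinach: the both-tight solution has a negative serving — not a feasible corner.
banana + broccoli with both tight: 0.4229 servings and 2.436 servings → $1.30.
spinach + broccoli with both tight: 1.032 servings and 1.968 servings → $1.71.
The minimum over all feasible corners is $1.30.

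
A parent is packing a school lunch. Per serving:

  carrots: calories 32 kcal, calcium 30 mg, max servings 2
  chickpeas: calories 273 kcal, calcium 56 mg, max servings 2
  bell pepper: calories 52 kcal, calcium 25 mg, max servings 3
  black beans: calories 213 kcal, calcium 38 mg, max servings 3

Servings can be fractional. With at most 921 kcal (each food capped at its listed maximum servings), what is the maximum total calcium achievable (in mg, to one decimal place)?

274.7 mg

Calcium per kcal: carrots 0.9375, bell pepper 0.4808, chickpeas 0.2051, black beans 0.1784.
Take 2 servings of carrots: uses 64 kcal, +60.0 mg calcium (running total 60.0 mg).
Take 3 servings of bell pepper: uses 156 kcal, +75.0 mg calcium (running total 135.0 mg).
Take 2 servings of chickpeas: uses 546 kcal, +112.0 mg calcium (running total 247.0 mg).
Take 0.7277 servings of black beans: uses 155 kcal, +27.7 mg calcium (running total 274.7 mg).
Filling greedily by calcium-per-kcal is optimal for one linear limit, giving 274.7 mg.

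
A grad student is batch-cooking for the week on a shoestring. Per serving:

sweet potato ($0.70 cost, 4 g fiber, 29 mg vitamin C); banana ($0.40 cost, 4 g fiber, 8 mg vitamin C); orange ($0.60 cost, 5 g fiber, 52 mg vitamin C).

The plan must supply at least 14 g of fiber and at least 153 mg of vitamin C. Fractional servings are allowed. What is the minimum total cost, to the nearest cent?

Minimising a linear cost over {fiber ≥ 14, vitamin C ≥ 153, servings ≥ 0} — the optimum is at a vertex, using one or two foods.
sweet potato only: max(14/4, 153/29) = 5.276 servings → $3.69.
banana only: max(14/4, 153/8) = 19.12 servings → $7.65.
orange only: max(14/5, 153/52) = 2.942 servings → $1.77.
sweet potato + banana with both targets exact would need a negative amount; discard.
sweet potato + orange: intersection lies outside the first quadrant.
banana + orange with both targets exact would need a negative amount; discard.
So the least-cost plan costs $1.77.

$1.77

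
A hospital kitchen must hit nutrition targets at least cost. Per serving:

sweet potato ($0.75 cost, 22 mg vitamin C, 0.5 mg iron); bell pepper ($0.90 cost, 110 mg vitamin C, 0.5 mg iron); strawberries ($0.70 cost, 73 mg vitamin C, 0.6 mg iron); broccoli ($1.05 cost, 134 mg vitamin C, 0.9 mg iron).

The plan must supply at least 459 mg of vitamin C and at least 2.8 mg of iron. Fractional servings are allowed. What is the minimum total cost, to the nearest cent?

$3.60

With two linear requirements the optimum uses one or two foods; enumerate the corners.
sweet potato only: max(459/22, 2.8/0.5) = 20.86 servings → $15.65.
bell pepper only: max(459/110, 2.8/0.5) = 5.6 servings → $5.04.
strawberries only: max(459/73, 2.8/0.6) = 6.288 servings → $4.40.
broccoli only: max(459/134, 2.8/0.9) = 3.425 servings → $3.60.
sweet potato + bell pepper with both tight: 1.784 servings and 3.816 servings → $4.77.
sweet potato + strawberries with both targets exact would need a negative amount; discard.
sweet potato + broccoli: the both-tight solution has a negative serving — not a feasible corner.
bell pepper + strawberries with both tight: 2.407 servings and 2.661 servings → $4.03.
bell pepper + broccoli with both tight: 1.184 servings and 2.453 servings → $3.64.
strawberries + broccoli: intersection lies outside the first quadrant.
Cheapest feasible corner: $3.60.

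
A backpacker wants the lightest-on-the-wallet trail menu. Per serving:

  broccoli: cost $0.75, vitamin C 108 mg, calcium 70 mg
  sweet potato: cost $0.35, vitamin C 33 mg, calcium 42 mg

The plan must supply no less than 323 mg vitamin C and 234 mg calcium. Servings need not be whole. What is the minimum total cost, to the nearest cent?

$2.39

A basic optimal solution has at most two foods positive. Try each food alone and each pair with both targets met exactly.
broccoli only: max(323/108, 234/70) = 3.343 servings → $2.51.
sweet potato only: max(323/33, 234/42) = 9.788 servings → $3.43.
broccoli + sweet potato with both tight: 2.625 servings and 1.196 servings → $2.39.
The minimum over all feasible corners is $2.39.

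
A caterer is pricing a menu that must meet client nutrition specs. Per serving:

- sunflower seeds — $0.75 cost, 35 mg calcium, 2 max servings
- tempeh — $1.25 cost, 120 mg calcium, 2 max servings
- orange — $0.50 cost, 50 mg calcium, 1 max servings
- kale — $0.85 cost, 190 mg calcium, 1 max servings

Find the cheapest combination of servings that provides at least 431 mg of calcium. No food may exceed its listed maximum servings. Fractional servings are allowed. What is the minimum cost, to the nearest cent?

Cost per mg of calcium: kale $0.0045, orange $0.0100, tempeh $0.0104, sunflower seeds $0.0214.
Take 1 serving of kale: +190.0 mg calcium for $0.85 (total $0.85, still need 241.0 mg).
Take 1 serving of orange: +50.0 mg calcium for $0.50 (total $1.35, still need 191.0 mg).
Take 1.592 servings of tempeh: +191.0 mg calcium for $1.99 (total $3.34, still need 0.0 mg).
Greedy by cheapest-per-mg is optimal for a single linear constraint, so the minimum cost is $3.34.

$3.34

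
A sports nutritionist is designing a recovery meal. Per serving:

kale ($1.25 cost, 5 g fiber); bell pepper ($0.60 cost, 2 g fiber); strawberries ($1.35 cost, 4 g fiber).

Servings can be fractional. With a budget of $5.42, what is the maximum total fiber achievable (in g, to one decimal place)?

Fiber per dollar: kale 4, bell pepper 3.333, strawberries 2.963.
With no serving limits, spend the whole cost allowance on kale: $5.42 / $1.25 × 5 g = 21.7 g.

21.7 g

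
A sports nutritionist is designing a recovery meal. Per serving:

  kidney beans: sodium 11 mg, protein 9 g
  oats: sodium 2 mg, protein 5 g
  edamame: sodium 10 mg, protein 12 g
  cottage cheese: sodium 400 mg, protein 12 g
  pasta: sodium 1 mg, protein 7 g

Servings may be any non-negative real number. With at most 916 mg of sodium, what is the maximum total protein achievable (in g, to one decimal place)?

6412.0 g

Protein per mg sodium: pasta 7, oats 2.5, edamame 1.2, kidney beans 0.8182, cottage cheese 0.03.
With no serving limits, spend the whole sodium allowance on pasta: 916 mg / 1 mg × 7 g = 6412.0 g.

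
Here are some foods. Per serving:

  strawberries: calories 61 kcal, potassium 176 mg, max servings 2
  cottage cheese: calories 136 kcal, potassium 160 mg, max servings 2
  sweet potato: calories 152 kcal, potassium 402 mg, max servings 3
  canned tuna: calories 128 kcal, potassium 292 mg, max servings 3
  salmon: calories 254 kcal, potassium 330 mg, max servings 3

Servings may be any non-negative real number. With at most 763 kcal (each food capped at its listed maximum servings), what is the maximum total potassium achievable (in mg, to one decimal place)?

1980.0 mg

Potassium per kcal: strawberries 2.885, sweet potato 2.645, canned tuna 2.281, salmon 1.299, cottage cheese 1.176.
Take 2 servings of strawberries: uses 122 kcal, +352.0 mg potassium (running total 352.0 mg).
Take 3 servings of sweet potato: uses 456 kcal, +1206.0 mg potassium (running total 1558.0 mg).
Take 1.445 servings of canned tuna: uses 185 kcal, +422.0 mg potassium (running total 1980.0 mg).
Greedy by best ratio exhausts the calories allowance optimally: 1980.0 mg.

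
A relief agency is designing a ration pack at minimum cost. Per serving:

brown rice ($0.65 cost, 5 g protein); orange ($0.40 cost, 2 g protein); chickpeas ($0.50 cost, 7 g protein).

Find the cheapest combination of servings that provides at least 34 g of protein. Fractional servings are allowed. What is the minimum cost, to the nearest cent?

Cost per g of protein: chickpeas $0.0714, brown rice $0.1300, orange $0.2000.
With no serving limits, use only chickpeas: 34 g / 7 g = 4.857 servings × $0.50 = $2.43.

$2.43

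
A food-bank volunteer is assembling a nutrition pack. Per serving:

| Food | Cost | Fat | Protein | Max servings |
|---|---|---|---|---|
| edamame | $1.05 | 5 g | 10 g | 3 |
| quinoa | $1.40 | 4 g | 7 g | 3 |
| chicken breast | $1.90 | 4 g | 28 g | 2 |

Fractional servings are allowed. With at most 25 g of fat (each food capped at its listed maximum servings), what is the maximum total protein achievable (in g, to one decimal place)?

89.5 g

Protein per g fat: chicken breast 7, edamame 2, quinoa 1.75.
Take 2 servings of chicken breast: uses 8 g fat, +56.0 g protein (running total 56.0 g).
Take 3 servings of edamame: uses 15 g fat, +30.0 g protein (running total 86.0 g).
Take 0.5 servings of quinoa: uses 2 g fat, +3.5 g protein (running total 89.5 g).
Greedy by best ratio exhausts the fat allowance optimally: 89.5 g.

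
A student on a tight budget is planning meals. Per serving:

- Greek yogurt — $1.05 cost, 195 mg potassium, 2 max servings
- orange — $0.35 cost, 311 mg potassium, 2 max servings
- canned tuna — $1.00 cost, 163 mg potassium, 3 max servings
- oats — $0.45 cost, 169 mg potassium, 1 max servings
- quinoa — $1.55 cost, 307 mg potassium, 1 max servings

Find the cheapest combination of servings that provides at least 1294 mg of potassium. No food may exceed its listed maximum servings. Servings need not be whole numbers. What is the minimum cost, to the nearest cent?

Cost per mg of potassium: orange $0.0011, oats $0.0027, quinoa $0.0050, Greek yogurt $0.0054, canned tuna $0.0061.
Take 2 servings of orange: +622.0 mg potassium for $0.70 (total $0.70, still need 672.0 mg).
Take 1 serving of oats: +169.0 mg potassium for $0.45 (total $1.15, still need 503.0 mg).
Take 1 serving of quinoa: +307.0 mg potassium for $1.55 (total $2.70, still need 196.0 mg).
Take 1.005 servings of Greek yogurt: +196.0 mg potassium for $1.06 (total $3.76, still need 0.0 mg).
Greedy by cheapest-per-mg is optimal for a single linear constraint, so the minimum cost is $3.76.

$3.76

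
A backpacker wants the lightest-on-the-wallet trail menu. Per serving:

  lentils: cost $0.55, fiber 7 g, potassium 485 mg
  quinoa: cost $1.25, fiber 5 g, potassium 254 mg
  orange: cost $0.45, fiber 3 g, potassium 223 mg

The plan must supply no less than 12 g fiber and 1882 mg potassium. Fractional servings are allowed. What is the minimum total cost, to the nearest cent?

$2.13

This is a tiny linear program; its minimum lies at a vertex of the feasible set. List the vertices and price them.
lentils only: max(12/7, 1882/485) = 3.88 servings → $2.13.
quinoa only: max(12/5, 1882/254) = 7.409 servings → $9.26.
orange only: max(12/3, 1882/223) = 8.439 servings → $3.80.
lentils + quinoa: intersection lies outside the first quadrant.
lentils + orange: the both-tight solution has a negative serving — not a feasible corner.
quinoa + orange: the both-tight solution has a negative serving — not a feasible corner.
Cheapest feasible corner: $2.13.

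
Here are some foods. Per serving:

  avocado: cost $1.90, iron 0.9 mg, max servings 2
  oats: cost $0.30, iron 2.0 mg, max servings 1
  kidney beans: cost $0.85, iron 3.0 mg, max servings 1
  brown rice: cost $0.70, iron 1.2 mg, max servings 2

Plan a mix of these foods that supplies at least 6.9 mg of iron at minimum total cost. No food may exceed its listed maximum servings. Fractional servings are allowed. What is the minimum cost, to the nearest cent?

Cost per mg of iron: oats $0.1500, kidney beans $0.2833, brown rice $0.5833, avocado $2.1111.
Take 1 serving of oats: +2.0 mg iron for $0.30 (total $0.30, still need 4.9 mg).
Take 1 serving of kidney beans: +3.0 mg iron for $0.85 (total $1.15, still need 1.9 mg).
Take 1.583 servings of brown rice: +1.9 mg iron for $1.11 (total $2.26, still need 0.0 mg).
Greedy by cheapest-per-mg is optimal for a single linear constraint, so the minimum cost is $2.26.

$2.26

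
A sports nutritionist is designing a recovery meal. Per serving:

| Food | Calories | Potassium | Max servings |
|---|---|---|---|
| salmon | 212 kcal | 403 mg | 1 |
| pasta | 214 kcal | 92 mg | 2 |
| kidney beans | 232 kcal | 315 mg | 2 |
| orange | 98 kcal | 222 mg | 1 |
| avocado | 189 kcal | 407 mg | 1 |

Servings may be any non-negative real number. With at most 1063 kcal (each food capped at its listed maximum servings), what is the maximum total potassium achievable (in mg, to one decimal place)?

Potassium per kcal: orange 2.265, avocado 2.153, salmon 1.901, kidney beans 1.358, pasta 0.4299.
Take 1 serving of orange: uses 98 kcal, +222.0 mg potassium (running total 222.0 mg).
Take 1 serving of avocado: uses 189 kcal, +407.0 mg potassium (running total 629.0 mg).
Take 1 serving of salmon: uses 212 kcal, +403.0 mg potassium (running total 1032.0 mg).
Take 2 servings of kidney beans: uses 464 kcal, +630.0 mg potassium (running total 1662.0 mg).
Take 0.4673 servings of pasta: uses 100 kcal, +43.0 mg potassium (running total 1705.0 mg).
Greedy by best ratio exhausts the calories allowance optimally: 1705.0 mg.

1705.0 mg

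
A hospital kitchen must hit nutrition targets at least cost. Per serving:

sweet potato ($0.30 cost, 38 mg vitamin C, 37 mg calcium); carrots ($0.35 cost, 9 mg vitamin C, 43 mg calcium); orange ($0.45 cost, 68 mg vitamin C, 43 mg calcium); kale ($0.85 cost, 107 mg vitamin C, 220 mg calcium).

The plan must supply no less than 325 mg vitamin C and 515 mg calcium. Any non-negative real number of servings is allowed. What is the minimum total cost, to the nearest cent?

$2.44

Minimising a linear cost over {vitamin C ≥ 325, calcium ≥ 515, servings ≥ 0} — the optimum is at a vertex, using one or two foods.
sweet potato only: max(325/38, 515/37) = 13.92 servings → $4.18.
carrots only: max(325/9, 515/43) = 36.11 servings → $12.64.
orange only: max(325/68, 515/43) = 11.98 servings → $5.39.
kale only: max(325/107, 515/220) = 3.037 servings → $2.58.
sweet potato + carrots with both tight: 7.179 servings and 5.799 servings → $4.18.
sweet potato + orange: the both-tight solution has a negative serving — not a feasible corner.
sweet potato + kale with both tight: 3.725 servings and 1.714 servings → $2.57.
carrots + orange with both tight: 8.295 servings and 3.682 servings → $4.56.
carrots + kale: intersection lies outside the first quadrant.
orange + kale with both tight: 1.583 servings and 2.032 servings → $2.44.
Cheapest feasible corner: $2.44.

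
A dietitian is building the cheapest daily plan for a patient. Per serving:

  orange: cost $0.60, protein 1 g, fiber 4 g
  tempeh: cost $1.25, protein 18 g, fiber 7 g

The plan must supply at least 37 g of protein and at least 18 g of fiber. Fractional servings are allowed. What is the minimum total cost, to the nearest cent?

The cheapest plan sits at a corner of the feasible region — with two constraints it uses at most two foods.
orange only: max(37/1, 18/4) = 37 servings → $22.20.
tempeh only: max(37/18, 18/7) = 2.571 servings → $3.21.
orange + tempeh with both tight: 1 serving and 2 servings → $3.10.
The minimum over all feasible corners is $3.10.

$3.10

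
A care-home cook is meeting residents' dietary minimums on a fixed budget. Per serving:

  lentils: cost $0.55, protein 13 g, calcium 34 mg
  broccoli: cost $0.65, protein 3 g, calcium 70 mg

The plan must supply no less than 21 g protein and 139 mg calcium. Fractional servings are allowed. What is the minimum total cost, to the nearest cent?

The cheapest plan sits at a corner of the feasible region — with two constraints it uses at most two foods.
lentils only: max(21/13, 139/34) = 4.088 servings → $2.25.
broccoli only: max(21/3, 139/70) = 7 servings → $4.55.
lentils + broccoli with both tight: 1.303 servings and 1.353 servings → $1.60.
The minimum over all feasible corners is $1.60.

$1.60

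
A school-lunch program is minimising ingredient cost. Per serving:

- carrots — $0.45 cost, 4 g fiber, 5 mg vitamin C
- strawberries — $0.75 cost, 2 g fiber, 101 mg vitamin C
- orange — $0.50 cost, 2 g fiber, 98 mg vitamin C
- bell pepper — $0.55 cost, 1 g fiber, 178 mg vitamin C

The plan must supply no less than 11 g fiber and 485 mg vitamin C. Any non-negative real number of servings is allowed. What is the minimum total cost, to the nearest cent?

Two binding constraints pin down two serving amounts, so the optimal mix uses at most two foods. The candidates are each food alone (scaled to the tighter of fiber/vitamin C) and each pair with both constraints tight.
carrots only: max(11/4, 485/5) = 97 servings → $43.65.
strawberries only: max(11/2, 485/101) = 5.5 servings → $4.12.
orange only: max(11/2, 485/98) = 5.5 servings → $2.75.
bell pepper only: max(11/1, 485/178) = 11 servings → $6.05.
carrots + strawberries with both tight: 0.3579 servings and 4.784 servings → $3.75.
carrots + orange with both tight: 0.2827 servings and 4.935 servings → $2.59.
carrots + bell pepper with both tight: 2.083 servings and 2.666 servings → $2.40.
strawberries + orange: the both-tight solution has a negative serving — not a feasible corner.
strawberries + bell pepper with both targets exact would need a negative amount; discard.
orange + bell pepper: the both-tight solution has a negative serving — not a feasible corner.
Cheapest feasible corner: $2.40.

$2.40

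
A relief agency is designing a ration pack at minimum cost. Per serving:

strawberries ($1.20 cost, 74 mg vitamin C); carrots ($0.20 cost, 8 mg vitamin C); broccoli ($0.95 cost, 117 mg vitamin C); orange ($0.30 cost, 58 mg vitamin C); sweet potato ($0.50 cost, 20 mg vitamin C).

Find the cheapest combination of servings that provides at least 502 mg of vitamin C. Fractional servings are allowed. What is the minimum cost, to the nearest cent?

$2.60

Cost per mg of vitamin C: orange $0.0052, broccoli $0.0081, strawberries $0.0162, carrots $0.0250, sweet potato $0.0250.
With no serving limits, use only orange: 502 mg / 58 mg = 8.655 servings × $0.30 = $2.60.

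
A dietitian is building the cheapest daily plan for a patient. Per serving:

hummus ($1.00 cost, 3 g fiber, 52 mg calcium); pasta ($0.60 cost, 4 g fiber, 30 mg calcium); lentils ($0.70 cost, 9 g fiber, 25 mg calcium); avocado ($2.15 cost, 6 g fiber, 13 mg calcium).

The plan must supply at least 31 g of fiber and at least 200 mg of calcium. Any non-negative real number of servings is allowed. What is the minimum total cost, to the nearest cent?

With two linear requirements the optimum uses one or two foods; enumerate the corners.
hummus only: max(31/3, 200/52) = 10.33 servings → $10.33.
pasta only: max(31/4, 200/30) = 7.75 servings → $4.65.
lentils only: max(31/9, 200/25) = 8 servings → $5.60.
avocado only: max(31/6, 200/13) = 15.38 servings → $33.08.
hummus + pasta: intersection lies outside the first quadrant.
hummus + lentils with both tight: 2.608 servings and 2.575 servings → $4.41.
hummus + avocado with both tight: 2.919 servings and 3.707 servings → $10.89.
pasta + lentils with both tight: 6.029 servings and 0.7647 servings → $4.15.
pasta + avocado with both tight: 6.227 servings and 1.016 servings → $5.92.
lentils + avocado with both targets exact would need a negative amount; discard.
The minimum over all feasible corners is $4.15.

$4.15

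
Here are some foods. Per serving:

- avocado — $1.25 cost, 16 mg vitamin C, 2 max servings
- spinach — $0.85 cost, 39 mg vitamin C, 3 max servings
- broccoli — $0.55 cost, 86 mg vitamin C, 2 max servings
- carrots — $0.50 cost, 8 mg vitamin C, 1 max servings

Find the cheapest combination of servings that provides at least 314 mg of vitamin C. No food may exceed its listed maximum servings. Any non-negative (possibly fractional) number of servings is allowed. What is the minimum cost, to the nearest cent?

Cost per mg of vitamin C: broccoli $0.0064, spinach $0.0218, carrots $0.0625, avocado $0.0781.
Take 2 servings of broccoli: +172.0 mg vitamin C for $1.10 (total $1.10, still need 142.0 mg).
Take 3 servings of spinach: +117.0 mg vitamin C for $2.55 (total $3.65, still need 25.0 mg).
Take 1 serving of carrots: +8.0 mg vitamin C for $0.50 (total $4.15, still need 17.0 mg).
Take 1.062 servings of avocado: +17.0 mg vitamin C for $1.33 (total $5.48, still need 0.0 mg).
Filling from the cheapest source first is optimal under one linear minimum: $5.48.

$5.48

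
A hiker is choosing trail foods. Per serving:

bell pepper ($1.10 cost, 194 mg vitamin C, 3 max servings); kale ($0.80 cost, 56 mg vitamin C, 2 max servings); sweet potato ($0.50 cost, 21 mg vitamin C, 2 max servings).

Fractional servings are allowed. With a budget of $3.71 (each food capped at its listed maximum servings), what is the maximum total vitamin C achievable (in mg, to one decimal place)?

610.7 mg

Vitamin C per dollar: bell pepper 176.4, kale 70, sweet potato 42.
Take 3 servings of bell pepper: spends $3.30, +582.0 mg vitamin C (running total 582.0 mg).
Take 0.5125 servings of kale: spends $0.41, +28.7 mg vitamin C (running total 610.7 mg).
Greedy by best ratio exhausts the cost allowance optimally: 610.7 mg.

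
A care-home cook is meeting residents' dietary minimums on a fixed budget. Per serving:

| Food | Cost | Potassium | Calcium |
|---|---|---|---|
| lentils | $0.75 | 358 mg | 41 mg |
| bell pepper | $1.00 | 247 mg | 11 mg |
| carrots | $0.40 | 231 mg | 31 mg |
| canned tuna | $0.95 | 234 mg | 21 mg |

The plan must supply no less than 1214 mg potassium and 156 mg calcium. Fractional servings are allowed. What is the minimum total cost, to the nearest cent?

$2.10

Minimising a linear cost over {potassium ≥ 1214, calcium ≥ 156, servings ≥ 0} — the optimum is at a vertex, using one or two foods.
lentils only: max(1214/358, 156/41) = 3.805 servings → $2.85.
bell pepper only: max(1214/247, 156/11) = 14.18 servings → $14.18.
carrots only: max(1214/231, 156/31) = 5.255 servings → $2.10.
canned tuna only: max(1214/234, 156/21) = 7.429 servings → $7.06.
lentils + bell pepper: intersection lies outside the first quadrant.
lentils + carrots with both tight: 0.9822 servings and 3.733 servings → $2.23.
lentils + canned tuna: the both-tight solution has a negative serving — not a feasible corner.
bell pepper + carrots with both tight: 0.3124 servings and 4.921 servings → $2.28.
bell pepper + canned tuna: intersection lies outside the first quadrant.
carrots + canned tuna with both tight: 4.582 servings and 0.665 servings → $2.46.
So the least-cost plan costs $2.10.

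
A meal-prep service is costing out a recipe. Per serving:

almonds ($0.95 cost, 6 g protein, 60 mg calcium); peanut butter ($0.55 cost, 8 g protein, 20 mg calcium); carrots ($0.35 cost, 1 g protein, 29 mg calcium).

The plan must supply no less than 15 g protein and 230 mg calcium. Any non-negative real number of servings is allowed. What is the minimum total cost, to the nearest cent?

The cheapest plan sits at a corner of the feasible region — with two constraints it uses at most two foods.
almonds only: max(15/6, 230/60) = 3.833 servings → $3.64.
peanut butter only: max(15/8, 230/20) = 11.5 servings → $6.33.
carrots only: max(15/1, 230/29) = 15 servings → $5.25.
almonds + peanut butter: intersection lies outside the first quadrant.
almonds + carrots with both tight: 1.798 servings and 4.211 servings → $3.18.
peanut butter + carrots with both tight: 0.967 servings and 7.264 servings → $3.07.
So the least-cost plan costs $3.07.

$3.07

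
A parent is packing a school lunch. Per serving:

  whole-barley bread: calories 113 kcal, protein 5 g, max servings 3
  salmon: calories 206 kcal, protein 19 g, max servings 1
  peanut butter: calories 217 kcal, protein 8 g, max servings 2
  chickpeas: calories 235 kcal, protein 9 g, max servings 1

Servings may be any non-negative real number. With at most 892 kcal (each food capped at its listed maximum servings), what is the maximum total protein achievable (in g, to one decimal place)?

47.1 g

Protein per kcal: salmon 0.09223, whole-barley bread 0.04425, chickpeas 0.0383, peanut butter 0.03687.
Take 1 serving of salmon: uses 206 kcal, +19.0 g protein (running total 19.0 g).
Take 3 servings of whole-barley bread: uses 339 kcal, +15.0 g protein (running total 34.0 g).
Take 1 serving of chickpeas: uses 235 kcal, +9.0 g protein (running total 43.0 g).
Take 0.5161 servings of peanut butter: uses 112 kcal, +4.1 g protein (running total 47.1 g).
Greedy by best ratio exhausts the calories allowance optimally: 47.1 g.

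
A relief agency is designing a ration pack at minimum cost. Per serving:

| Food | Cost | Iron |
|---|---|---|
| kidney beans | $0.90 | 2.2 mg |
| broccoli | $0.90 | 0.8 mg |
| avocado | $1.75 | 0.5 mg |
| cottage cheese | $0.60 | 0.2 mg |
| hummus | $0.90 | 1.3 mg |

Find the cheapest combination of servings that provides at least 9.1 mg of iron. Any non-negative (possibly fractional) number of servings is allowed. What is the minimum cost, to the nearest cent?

Cost per mg of iron: kidney beans $0.4091, hummus $0.6923, broccoli $1.1250, cottage cheese $3.0000, avocado $3.5000.
With no serving limits, use only kidney beans: 9.1 mg / 2.2 mg = 4.136 servings × $0.90 = $3.72.

$3.72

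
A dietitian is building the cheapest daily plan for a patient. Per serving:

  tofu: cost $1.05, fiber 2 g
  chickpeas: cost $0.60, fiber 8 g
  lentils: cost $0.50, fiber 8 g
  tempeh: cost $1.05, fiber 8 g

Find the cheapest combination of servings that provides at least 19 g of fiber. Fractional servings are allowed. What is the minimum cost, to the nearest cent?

Cost per g of fiber: lentils $0.0625, chickpeas $0.0750, tempeh $0.1313, tofu $0.5250.
With no serving limits, use only lentils: 19 g / 8 g = 2.375 servings × $0.50 = $1.19.

$1.19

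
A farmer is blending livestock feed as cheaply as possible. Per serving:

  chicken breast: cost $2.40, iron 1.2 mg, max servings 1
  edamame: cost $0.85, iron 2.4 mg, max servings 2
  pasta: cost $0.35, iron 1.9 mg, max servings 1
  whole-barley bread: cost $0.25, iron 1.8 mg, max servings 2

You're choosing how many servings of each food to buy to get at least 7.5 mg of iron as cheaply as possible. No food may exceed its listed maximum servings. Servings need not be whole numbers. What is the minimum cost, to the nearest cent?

$1.56

Cost per mg of iron: whole-barley bread $0.1389, pasta $0.1842, edamame $0.3542, chicken breast $2.0000.
Take 2 servings of whole-barley bread: +3.6 mg iron for $0.50 (total $0.50, still need 3.9 mg).
Take 1 serving of pasta: +1.9 mg iron for $0.35 (total $0.85, still need 2.0 mg).
Take 0.8333 servings of edamame: +2.0 mg iron for $0.71 (total $1.56, still need 0.0 mg).
Filling from the cheapest source first is optimal under one linear minimum: $1.56.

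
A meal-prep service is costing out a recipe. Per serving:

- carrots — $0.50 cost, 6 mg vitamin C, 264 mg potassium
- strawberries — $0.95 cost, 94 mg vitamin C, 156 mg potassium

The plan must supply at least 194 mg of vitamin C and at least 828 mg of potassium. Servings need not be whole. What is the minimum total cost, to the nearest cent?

$2.84

An LP optimum is at a vertex; with two nutrient constraints at most two foods are used. Check each candidate.
carrots only: max(194/6, 828/264) = 32.33 servings → $16.17.
strawberries only: max(194/94, 828/156) = 5.308 servings → $5.04.
carrots + strawberries with both tight: 1.992 servings and 1.937 servings → $2.84.
Cheapest feasible corner: $2.84.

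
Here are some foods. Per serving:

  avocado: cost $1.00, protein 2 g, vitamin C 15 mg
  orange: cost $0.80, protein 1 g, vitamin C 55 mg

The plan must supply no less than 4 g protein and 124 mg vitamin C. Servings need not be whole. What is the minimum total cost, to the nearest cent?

At the optimum either one food covers both requirements or two foods hit both targets exactly; no other combination can be cheaper.
avocado only: max(4/2, 124/15) = 8.267 servings → $8.27.
orange only: max(4/1, 124/55) = 4 servings → $3.20.
avocado + orange with both tight: 1.011 servings and 1.979 servings → $2.59.
Cheapest feasible corner: $2.59.

$2.59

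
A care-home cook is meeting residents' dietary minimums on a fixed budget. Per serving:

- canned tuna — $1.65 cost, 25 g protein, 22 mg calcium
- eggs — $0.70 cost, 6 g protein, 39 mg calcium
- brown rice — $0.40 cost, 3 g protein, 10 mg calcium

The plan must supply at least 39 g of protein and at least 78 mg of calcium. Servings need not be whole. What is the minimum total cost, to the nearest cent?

$2.97

Compare the cost at each extreme point of the feasible region.
canned tuna only: max(39/25, 78/22) = 3.545 servings → $5.85.
eggs only: max(39/6, 78/39) = 6.5 servings → $4.55.
brown rice only: max(39/3, 78/10) = 13 servings → $5.20.
canned tuna + eggs with both tight: 1.249 servings and 1.295 servings → $2.97.
canned tuna + brown rice with both tight: 0.8478 servings and 5.935 servings → $3.77.
eggs + brown rice: the both-tight solution has a negative serving — not a feasible corner.
The minimum over all feasible corners is $2.97.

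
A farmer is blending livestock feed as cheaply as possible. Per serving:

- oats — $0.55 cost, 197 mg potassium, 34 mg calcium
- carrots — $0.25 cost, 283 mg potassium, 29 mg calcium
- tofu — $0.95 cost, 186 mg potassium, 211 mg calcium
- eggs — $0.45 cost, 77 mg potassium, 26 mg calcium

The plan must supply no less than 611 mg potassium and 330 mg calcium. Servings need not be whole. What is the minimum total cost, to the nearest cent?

This is a tiny linear program; its minimum lies at a vertex of the feasible set. List the vertices and price them.
oats only: max(611/197, 330/34) = 9.706 servings → $5.34.
carrots only: max(611/283, 330/29) = 11.38 servings → $2.84.
tofu only: max(611/186, 330/211) = 3.285 servings → $3.12.
eggs only: max(611/77, 330/26) = 12.69 servings → $5.71.
oats + carrots with both targets exact would need a negative amount; discard.
oats + tofu with both tight: 1.916 servings and 1.255 servings → $2.25.
oats + eggs: intersection lies outside the first quadrant.
carrots + tofu with both tight: 1.243 servings and 1.393 servings → $1.63.
carrots + eggs with both targets exact would need a negative amount; discard.
tofu + eggs with both tight: 0.8346 servings and 5.919 servings → $3.46.
Cheapest feasible corner: $1.63.

$1.63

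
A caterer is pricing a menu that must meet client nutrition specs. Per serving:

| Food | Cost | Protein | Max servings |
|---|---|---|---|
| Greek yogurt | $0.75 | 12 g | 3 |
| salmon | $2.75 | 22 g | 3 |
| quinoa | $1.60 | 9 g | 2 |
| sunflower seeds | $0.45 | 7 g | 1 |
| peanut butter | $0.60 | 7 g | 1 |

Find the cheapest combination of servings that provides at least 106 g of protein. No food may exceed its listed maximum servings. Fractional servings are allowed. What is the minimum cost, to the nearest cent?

$10.30

Cost per g of protein: Greek yogurt $0.0625, sunflower seeds $0.0643, peanut butter $0.0857, salmon $0.1250, quinoa $0.1778.
Take 3 servings of Greek yogurt: +36.0 g protein for $2.25 (total $2.25, still need 70.0 g).
Take 1 serving of sunflower seeds: +7.0 g protein for $0.45 (total $2.70, still need 63.0 g).
Take 1 serving of peanut butter: +7.0 g protein for $0.60 (total $3.30, still need 56.0 g).
Take 2.545 servings of salmon: +56.0 g protein for $7.00 (total $10.30, still need 0.0 g).
Greedy by cheapest-per-g is optimal for a single linear constraint, so the minimum cost is $10.30.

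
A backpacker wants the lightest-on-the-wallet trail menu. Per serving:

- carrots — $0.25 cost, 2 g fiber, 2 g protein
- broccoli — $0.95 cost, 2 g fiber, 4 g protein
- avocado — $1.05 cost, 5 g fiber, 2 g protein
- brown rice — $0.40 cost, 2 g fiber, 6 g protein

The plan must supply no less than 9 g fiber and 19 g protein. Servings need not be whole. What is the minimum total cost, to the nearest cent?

$1.50

With two linear requirements the optimum uses one or two foods; enumerate the corners.
carrots only: max(9/2, 19/2) = 9.5 servings → $2.38.
broccoli only: max(9/2, 19/4) = 4.75 servings → $4.51.
avocado only: max(9/5, 19/2) = 9.5 servings → $9.97.
brown rice only: max(9/2, 19/6) = 4.5 servings → $1.80.
carrots + broccoli: intersection lies outside the first quadrant.
carrots + avocado: the both-tight solution has a negative serving — not a feasible corner.
carrots + brown rice with both tight: 2 servings and 2.5 servings → $1.50.
broccoli + avocado with both targets exact would need a negative amount; discard.
broccoli + brown rice with both tight: 4 servings and 0.5 servings → $4.00.
avocado + brown rice with both tight: 0.6154 servings and 2.962 servings → $1.83.
The minimum over all feasible corners is $1.50.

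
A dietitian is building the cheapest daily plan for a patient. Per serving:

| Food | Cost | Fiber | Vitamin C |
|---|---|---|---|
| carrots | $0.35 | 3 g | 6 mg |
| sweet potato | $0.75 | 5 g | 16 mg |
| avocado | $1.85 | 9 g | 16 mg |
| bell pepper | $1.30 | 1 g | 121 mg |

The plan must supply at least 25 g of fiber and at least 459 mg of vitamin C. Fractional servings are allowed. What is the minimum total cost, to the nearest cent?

For a min-cost LP with two ≥-constraints, a basic feasible solution has at most two positive variables.
carrots only: max(25/3, 459/6) = 76.5 servings → $26.77.
sweet potato only: max(25/5, 459/16) = 28.69 servings → $21.52.
avocado only: max(25/9, 459/16) = 28.69 servings → $53.07.
bell pepper only: max(25/1, 459/121) = 25 servings → $32.50.
carrots + sweet potato: the both-tight solution has a negative serving — not a feasible corner.
carrots + avocado: intersection lies outside the first quadrant.
carrots + bell pepper with both tight: 7.188 servings and 3.437 servings → $6.98.
sweet potato + avocado: intersection lies outside the first quadrant.
sweet potato + bell pepper with both tight: 4.357 servings and 3.217 servings → $7.45.
avocado + bell pepper with both tight: 2.391 servings and 3.477 servings → $8.94.
The minimum over all feasible corners is $6.98.

$6.98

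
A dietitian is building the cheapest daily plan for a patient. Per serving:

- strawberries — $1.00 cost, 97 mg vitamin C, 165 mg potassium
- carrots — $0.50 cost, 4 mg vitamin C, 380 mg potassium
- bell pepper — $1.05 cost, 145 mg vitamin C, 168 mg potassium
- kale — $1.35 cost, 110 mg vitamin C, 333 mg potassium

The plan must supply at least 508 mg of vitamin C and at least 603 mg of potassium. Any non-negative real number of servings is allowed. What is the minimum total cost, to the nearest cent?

$3.70

The cheapest plan sits at a corner of the feasible region — with two constraints it uses at most two foods.
strawberries only: max(508/97, 603/165) = 5.237 servings → $5.24.
carrots only: max(508/4, 603/380) = 127 servings → $63.50.
bell pepper only: max(508/145, 603/168) = 3.589 servings → $3.77.
kale only: max(508/110, 603/333) = 4.618 servings → $6.23.
strawberries + carrots: intersection lies outside the first quadrant.
strawberries + bell pepper with both tight: 0.2741 servings and 3.32 servings → $3.76.
strawberries + kale: the both-tight solution has a negative serving — not a feasible corner.
carrots + bell pepper with both tight: 0.03842 servings and 3.502 servings → $3.70.
carrots + kale with both targets exact would need a negative amount; discard.
bell pepper + kale with both tight: 3.45 servings and 0.07016 servings → $3.72.
The minimum over all feasible corners is $3.70.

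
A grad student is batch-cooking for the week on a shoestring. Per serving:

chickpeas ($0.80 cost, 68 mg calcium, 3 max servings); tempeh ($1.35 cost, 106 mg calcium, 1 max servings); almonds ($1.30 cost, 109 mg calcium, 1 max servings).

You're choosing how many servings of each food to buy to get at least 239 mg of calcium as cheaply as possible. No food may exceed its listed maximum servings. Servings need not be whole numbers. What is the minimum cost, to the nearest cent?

Cost per mg of calcium: chickpeas $0.0118, almonds $0.0119, tempeh $0.0127.
Take 3 servings of chickpeas: +204.0 mg calcium for $2.40 (total $2.40, still need 35.0 mg).
Take 0.3211 servings of almonds: +35.0 mg calcium for $0.42 (total $2.82, still need 0.0 mg).
Greedy by cheapest-per-mg is optimal for a single linear constraint, so the minimum cost is $2.82.

$2.82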